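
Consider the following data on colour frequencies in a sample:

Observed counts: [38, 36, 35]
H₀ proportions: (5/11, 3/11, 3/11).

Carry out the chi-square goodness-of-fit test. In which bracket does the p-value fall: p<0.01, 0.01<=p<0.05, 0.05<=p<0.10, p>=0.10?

p-value bracket: 0.05<=p<0.10

n = 109; E_i = n·p_i = [49.55, 29.73, 29.73]
χ² = (38−49.55)²/49.55 + (36−29.73)²/29.73 + (35−29.73)²/29.73 = 4.9492
df = 2
p-value (upper-tail) = 0.08420
→ bracket: 0.05<=p<0.10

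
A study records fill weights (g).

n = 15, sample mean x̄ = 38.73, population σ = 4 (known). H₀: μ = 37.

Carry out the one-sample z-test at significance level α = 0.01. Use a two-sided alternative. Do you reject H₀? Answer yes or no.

SE = σ/√n = 4/√15 = 1.0328
z = (x̄−μ₀)/SE = (38.73−37)/1.0328 = 1.6751
p-value (two-sided) = 0.09392
At α=0.01: p ≥ α → fail to reject H₀

reject H₀: no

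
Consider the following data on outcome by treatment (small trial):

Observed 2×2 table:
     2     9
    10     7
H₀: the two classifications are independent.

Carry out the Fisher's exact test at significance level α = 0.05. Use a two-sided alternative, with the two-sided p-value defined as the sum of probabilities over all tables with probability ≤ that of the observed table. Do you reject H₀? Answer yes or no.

reject H₀: no

Margins: r₁=11, r₂=17, c₁=12, c₂=16, n=28
p_obs = C(11,2)·C(17,10)/C(28,12); sum pmf over tables with pmf ≤ p_obs
p-value (two-sided) = 0.05403
At α=0.05: p ≥ α → fail to reject H₀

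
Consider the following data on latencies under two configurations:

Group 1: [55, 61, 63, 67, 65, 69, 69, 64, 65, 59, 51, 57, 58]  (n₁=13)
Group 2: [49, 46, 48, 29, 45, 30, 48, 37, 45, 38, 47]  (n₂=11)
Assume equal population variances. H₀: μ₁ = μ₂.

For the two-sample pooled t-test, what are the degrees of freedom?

df = n₁ + n₂ − 2 = 13 + 11 − 2 = 22

degrees of freedom = 22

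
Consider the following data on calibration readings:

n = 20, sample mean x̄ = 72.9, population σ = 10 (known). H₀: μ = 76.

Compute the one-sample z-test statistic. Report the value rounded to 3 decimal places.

SE = σ/√n = 10/√20 = 2.2361
z = (x̄−μ₀)/SE = (72.9−76)/2.2361 = -1.3864

test statistic = -1.386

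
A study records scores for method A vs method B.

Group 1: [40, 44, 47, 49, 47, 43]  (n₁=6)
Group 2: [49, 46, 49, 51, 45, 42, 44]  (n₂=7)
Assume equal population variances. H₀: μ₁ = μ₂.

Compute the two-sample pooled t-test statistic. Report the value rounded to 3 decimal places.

x̄₁=45.000, s₁=3.286, n₁=6
x̄₂=46.571, s₂=3.207, n₂=7
s_p² = [5·3.286² + 6·3.207²]/11 = 10.5195
SE = √(s_p²·(1/6+1/7)) = 1.8044
t = (45.000−46.571)/1.8044 = -0.8709
df = 11

test statistic = -0.871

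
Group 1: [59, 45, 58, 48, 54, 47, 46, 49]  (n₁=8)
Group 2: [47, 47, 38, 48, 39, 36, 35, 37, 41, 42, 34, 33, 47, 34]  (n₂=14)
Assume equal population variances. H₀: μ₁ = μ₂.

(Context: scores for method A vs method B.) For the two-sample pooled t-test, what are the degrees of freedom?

degrees of freedom = 20

df = n₁ + n₂ − 2 = 8 + 14 − 2 = 20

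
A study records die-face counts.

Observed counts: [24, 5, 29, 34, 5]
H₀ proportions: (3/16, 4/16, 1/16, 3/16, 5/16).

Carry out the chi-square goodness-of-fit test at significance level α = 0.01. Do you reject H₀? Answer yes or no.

reject H₀: yes

n = 97; E_i = n·p_i = [18.19, 24.25, 6.06, 18.19, 30.31]
χ² = (24−18.19)²/18.19 + (5−24.25)²/24.25 + (29−6.06)²/6.06 + (34−18.19)²/18.19 + (5−30.31)²/30.31 = 138.8076
df = 4
p-value (upper-tail) = 0.00000
At α=0.01: p < α → reject H₀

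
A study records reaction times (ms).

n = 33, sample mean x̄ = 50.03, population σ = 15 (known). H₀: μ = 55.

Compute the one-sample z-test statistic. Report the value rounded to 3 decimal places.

test statistic = -1.903

SE = σ/√n = 15/√33 = 2.6112
z = (x̄−μ₀)/SE = (50.03−55)/2.6112 = -1.9034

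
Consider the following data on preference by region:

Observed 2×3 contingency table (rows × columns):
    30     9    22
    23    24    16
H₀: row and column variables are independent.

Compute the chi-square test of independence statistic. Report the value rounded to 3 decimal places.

Row totals [61, 63], col totals [53, 33, 38], n=124
χ² = (30−26.07)²/26.07 + (9−16.23)²/16.23 + (22−18.69)²/18.69 + (23−26.93)²/26.93 + (24−16.77)²/16.77 + (16−19.31)²/19.31 = 8.6601
df = 2

test statistic = 8.660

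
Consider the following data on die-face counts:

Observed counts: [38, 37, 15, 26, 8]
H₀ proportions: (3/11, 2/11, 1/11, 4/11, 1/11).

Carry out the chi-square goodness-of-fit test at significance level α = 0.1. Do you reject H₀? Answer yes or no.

n = 124; E_i = n·p_i = [33.82, 22.55, 11.27, 45.09, 11.27]
χ² = (38−33.82)²/33.82 + (37−22.55)²/22.55 + (15−11.27)²/11.27 + (26−45.09)²/45.09 + (8−11.27)²/11.27 = 20.0497
df = 4
p-value (upper-tail) = 0.00049
At α=0.1: p < α → reject H₀

reject H₀: yes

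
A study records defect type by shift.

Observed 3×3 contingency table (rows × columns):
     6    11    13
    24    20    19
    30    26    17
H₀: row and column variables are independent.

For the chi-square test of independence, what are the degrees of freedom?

df = (r−1)(c−1) = (3−1)·(3−1) = 4

degrees of freedom = 4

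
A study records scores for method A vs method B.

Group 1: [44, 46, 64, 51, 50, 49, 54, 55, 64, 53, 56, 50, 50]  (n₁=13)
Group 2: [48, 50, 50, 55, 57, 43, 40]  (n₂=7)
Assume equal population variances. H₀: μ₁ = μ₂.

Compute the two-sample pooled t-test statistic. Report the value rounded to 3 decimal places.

x̄₁=52.769, s₁=6.002, n₁=13
x̄₂=49.000, s₂=6.055, n₂=7
s_p² = [12·6.002² + 6·6.055²]/18 = 36.2393
SE = √(s_p²·(1/13+1/7)) = 2.8222
t = (52.769−49.000)/2.8222 = 1.3356
df = 18

test statistic = 1.336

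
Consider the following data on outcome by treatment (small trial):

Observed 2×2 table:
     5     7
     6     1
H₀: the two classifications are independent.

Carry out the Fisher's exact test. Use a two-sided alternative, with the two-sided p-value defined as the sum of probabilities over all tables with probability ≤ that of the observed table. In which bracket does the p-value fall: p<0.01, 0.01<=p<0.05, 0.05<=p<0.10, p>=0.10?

p-value bracket: p>=0.10

Margins: r₁=12, r₂=7, c₁=11, c₂=8, n=19
p_obs = C(12,5)·C(7,6)/C(19,11); sum pmf over tables with pmf ≤ p_obs
p-value (two-sided) = 0.14730
→ bracket: p>=0.10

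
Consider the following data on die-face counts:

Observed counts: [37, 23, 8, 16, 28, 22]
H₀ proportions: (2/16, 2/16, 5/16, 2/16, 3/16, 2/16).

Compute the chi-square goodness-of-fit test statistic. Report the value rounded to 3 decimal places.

n = 134; E_i = n·p_i = [16.75, 16.75, 41.88, 16.75, 25.12, 16.75]
χ² = (37−16.75)²/16.75 + (23−16.75)²/16.75 + (8−41.88)²/41.88 + (16−16.75)²/16.75 + (28−25.12)²/25.12 + (22−16.75)²/16.75 = 56.2249
df = 5

test statistic = 56.225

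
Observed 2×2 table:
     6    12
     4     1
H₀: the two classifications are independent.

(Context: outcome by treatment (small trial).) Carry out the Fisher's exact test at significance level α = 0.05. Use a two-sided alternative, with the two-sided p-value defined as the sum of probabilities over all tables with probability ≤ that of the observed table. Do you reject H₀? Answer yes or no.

Margins: r₁=18, r₂=5, c₁=10, c₂=13, n=23
p_obs = C(18,6)·C(5,4)/C(23,10); sum pmf over tables with pmf ≤ p_obs
p-value (two-sided) = 0.12687
At α=0.05: p ≥ α → fail to reject H₀

reject H₀: no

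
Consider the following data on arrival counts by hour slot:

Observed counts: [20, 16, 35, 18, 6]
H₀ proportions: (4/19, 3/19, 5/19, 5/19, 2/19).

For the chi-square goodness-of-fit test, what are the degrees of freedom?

df = k − 1 = 5 − 1 = 4

degrees of freedom = 4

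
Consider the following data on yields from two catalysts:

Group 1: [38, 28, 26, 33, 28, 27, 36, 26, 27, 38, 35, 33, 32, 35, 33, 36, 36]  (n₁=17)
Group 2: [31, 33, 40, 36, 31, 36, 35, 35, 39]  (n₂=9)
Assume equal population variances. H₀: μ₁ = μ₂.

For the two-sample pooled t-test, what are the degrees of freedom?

df = n₁ + n₂ − 2 = 17 + 9 − 2 = 24

degrees of freedom = 24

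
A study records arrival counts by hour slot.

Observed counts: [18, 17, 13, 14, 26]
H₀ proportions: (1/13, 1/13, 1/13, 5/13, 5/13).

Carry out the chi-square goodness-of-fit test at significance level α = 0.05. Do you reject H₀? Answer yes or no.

reject H₀: yes

n = 88; E_i = n·p_i = [6.77, 6.77, 6.77, 33.85, 33.85]
χ² = (18−6.77)²/6.77 + (17−6.77)²/6.77 + (13−6.77)²/6.77 + (14−33.85)²/33.85 + (26−33.85)²/33.85 = 53.2864
df = 4
p-value (upper-tail) = 0.00000
At α=0.05: p < α → reject H₀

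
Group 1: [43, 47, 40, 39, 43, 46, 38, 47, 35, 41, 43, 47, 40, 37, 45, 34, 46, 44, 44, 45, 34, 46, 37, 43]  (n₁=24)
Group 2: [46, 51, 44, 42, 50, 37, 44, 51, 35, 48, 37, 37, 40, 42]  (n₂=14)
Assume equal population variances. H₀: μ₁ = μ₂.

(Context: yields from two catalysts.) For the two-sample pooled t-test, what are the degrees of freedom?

degrees of freedom = 36

df = n₁ + n₂ − 2 = 24 + 14 − 2 = 36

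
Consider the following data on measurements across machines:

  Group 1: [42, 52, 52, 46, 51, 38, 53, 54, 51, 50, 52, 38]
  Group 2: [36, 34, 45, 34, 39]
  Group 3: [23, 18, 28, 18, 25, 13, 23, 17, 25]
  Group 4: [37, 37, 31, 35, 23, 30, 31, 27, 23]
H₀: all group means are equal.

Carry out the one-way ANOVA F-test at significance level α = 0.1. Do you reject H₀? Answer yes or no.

Group means [48.25, 37.60, 21.11, 30.44], grand mean 35.171
SSB = Σnᵢ(x̄ᵢ−x̄)² = 4062.410; SSW = ΣΣ(x−x̄ᵢ)² = 872.561
MSB = 4062.410/3 = 1354.1368; MSW = 872.561/31 = 28.1471
F = MSB/MSW = 48.1092
df = (3, 31)
p-value (upper-tail) = 0.00000
At α=0.1: p < α → reject H₀

reject H₀: yes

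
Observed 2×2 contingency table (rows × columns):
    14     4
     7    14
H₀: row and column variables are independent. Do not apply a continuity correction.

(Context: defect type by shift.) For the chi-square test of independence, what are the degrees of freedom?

degrees of freedom = 1

df = (r−1)(c−1) = (2−1)·(2−1) = 1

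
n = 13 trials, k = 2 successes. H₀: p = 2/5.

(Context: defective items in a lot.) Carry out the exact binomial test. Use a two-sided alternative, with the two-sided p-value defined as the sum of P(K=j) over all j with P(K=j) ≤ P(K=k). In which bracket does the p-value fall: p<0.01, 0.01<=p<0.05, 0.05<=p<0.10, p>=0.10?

p-value bracket: 0.05<=p<0.10

Exact binomial: n=13, k=2, p₀=2/5=0.4000
P(X=j) = C(n,j)·p₀^j·(1−p₀)^(n−j); p = Σ P(X=j) over j with P(X=j) ≤ P(X=2)
p-value (two-sided) = 0.08999
→ bracket: 0.05<=p<0.10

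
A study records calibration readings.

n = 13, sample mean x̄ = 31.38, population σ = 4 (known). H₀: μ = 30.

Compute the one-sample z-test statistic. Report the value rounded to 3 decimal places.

test statistic = 1.244

SE = σ/√n = 4/√13 = 1.1094
z = (x̄−μ₀)/SE = (31.38−30)/1.1094 = 1.2439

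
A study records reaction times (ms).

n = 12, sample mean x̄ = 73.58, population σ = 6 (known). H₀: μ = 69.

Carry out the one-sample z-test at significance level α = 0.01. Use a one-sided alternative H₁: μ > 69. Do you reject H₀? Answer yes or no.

reject H₀: yes

SE = σ/√n = 6/√12 = 1.7321
z = (x̄−μ₀)/SE = (73.58−69)/1.7321 = 2.6443
p-value (one-sided, H₁ greater) = 0.00409
At α=0.01: p < α → reject H₀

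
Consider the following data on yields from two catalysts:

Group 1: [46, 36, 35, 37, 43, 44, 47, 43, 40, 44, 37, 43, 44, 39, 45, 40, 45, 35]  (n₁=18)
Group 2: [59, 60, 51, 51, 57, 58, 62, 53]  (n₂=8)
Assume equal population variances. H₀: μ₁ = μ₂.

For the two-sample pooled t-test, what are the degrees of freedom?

degrees of freedom = 24

df = n₁ + n₂ − 2 = 18 + 8 − 2 = 24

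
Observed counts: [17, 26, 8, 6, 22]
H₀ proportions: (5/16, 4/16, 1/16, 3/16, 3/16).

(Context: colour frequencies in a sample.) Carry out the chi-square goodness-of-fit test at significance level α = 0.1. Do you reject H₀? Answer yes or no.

n = 79; E_i = n·p_i = [24.69, 19.75, 4.94, 14.81, 14.81]
χ² = (17−24.69)²/24.69 + (26−19.75)²/19.75 + (8−4.94)²/4.94 + (6−14.81)²/14.81 + (22−14.81)²/14.81 = 15.0017
df = 4
p-value (upper-tail) = 0.00470
At α=0.1: p < α → reject H₀

reject H₀: yes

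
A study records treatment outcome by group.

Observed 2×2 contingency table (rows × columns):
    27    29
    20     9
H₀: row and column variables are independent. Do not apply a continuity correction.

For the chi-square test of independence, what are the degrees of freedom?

degrees of freedom = 1

df = (r−1)(c−1) = (2−1)·(2−1) = 1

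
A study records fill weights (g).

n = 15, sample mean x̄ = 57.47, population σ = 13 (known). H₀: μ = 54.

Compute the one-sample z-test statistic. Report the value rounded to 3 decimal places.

test statistic = 1.034

SE = σ/√n = 13/√15 = 3.3566
z = (x̄−μ₀)/SE = (57.47−54)/3.3566 = 1.0338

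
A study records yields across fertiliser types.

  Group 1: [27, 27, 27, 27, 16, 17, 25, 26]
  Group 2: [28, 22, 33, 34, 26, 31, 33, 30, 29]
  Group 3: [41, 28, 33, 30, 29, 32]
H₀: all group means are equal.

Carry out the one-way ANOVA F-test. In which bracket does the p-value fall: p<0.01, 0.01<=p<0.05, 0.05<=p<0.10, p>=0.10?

Group means [24.00, 29.56, 32.17], grand mean 28.304
SSB = Σnᵢ(x̄ᵢ−x̄)² = 251.814; SSW = ΣΣ(x−x̄ᵢ)² = 383.056
MSB = 251.814/2 = 125.9070; MSW = 383.056/20 = 19.1528
F = MSB/MSW = 6.5738
df = (2, 20)
p-value (upper-tail) = 0.00639
→ bracket: p<0.01

p-value bracket: p<0.01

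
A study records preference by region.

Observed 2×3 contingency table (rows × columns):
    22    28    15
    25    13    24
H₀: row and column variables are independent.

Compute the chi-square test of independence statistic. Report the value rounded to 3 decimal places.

Row totals [65, 62], col totals [47, 41, 39], n=127
χ² = (22−24.06)²/24.06 + (28−20.98)²/20.98 + (15−19.96)²/19.96 + (25−22.94)²/22.94 + (13−20.02)²/20.02 + (24−19.04)²/19.04 = 7.6896
df = 2

test statistic = 7.690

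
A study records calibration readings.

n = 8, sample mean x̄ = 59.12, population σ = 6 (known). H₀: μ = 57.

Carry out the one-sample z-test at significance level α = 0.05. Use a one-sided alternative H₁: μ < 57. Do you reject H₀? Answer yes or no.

SE = σ/√n = 6/√8 = 2.1213
z = (x̄−μ₀)/SE = (59.12−57)/2.1213 = 0.9994
p-value (one-sided, H₁ less) = 0.84119
At α=0.05: p ≥ α → fail to reject H₀

reject H₀: no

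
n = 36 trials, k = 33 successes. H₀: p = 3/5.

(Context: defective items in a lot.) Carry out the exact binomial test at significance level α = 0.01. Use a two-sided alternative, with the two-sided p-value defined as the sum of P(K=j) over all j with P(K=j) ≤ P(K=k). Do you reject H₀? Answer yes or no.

reject H₀: yes

Exact binomial: n=36, k=33, p₀=3/5=0.6000
P(X=j) = C(n,j)·p₀^j·(1−p₀)^(n−j); p = Σ P(X=j) over j with P(X=j) ≤ P(X=33)
p-value (two-sided) = 0.00005
At α=0.01: p < α → reject H₀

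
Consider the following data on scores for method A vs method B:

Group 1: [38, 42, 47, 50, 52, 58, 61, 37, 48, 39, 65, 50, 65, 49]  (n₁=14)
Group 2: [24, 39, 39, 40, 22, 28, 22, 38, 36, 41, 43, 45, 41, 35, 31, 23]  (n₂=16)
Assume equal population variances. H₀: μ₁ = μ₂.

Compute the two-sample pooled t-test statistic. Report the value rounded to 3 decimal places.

x̄₁=50.071, s₁=9.409, n₁=14
x̄₂=34.188, s₂=8.002, n₂=16
s_p² = [13·9.409² + 15·8.002²]/28 = 75.4059
SE = √(s_p²·(1/14+1/16)) = 3.1779
t = (50.071−34.188)/3.1779 = 4.9983
df = 28

test statistic = 4.998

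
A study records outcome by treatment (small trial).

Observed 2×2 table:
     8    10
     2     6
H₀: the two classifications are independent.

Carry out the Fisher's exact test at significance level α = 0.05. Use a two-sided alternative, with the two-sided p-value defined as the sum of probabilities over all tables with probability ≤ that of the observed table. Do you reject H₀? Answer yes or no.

reject H₀: no

Margins: r₁=18, r₂=8, c₁=10, c₂=16, n=26
p_obs = C(18,8)·C(8,2)/C(26,10); sum pmf over tables with pmf ≤ p_obs
p-value (two-sided) = 0.41985
At α=0.05: p ≥ α → fail to reject H₀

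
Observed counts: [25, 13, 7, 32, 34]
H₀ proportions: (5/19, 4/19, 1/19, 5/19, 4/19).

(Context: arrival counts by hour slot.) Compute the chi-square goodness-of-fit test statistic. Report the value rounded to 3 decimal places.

test statistic = 10.540

n = 111; E_i = n·p_i = [29.21, 23.37, 5.84, 29.21, 23.37]
χ² = (25−29.21)²/29.21 + (13−23.37)²/23.37 + (7−5.84)²/5.84 + (32−29.21)²/29.21 + (34−23.37)²/23.37 = 10.5401
df = 4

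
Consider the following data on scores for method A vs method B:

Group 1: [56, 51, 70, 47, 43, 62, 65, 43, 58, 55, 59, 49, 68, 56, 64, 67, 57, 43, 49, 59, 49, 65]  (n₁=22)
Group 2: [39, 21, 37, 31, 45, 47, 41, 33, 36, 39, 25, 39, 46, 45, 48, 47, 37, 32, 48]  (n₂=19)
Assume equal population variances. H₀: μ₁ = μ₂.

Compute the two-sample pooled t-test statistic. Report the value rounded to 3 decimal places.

x̄₁=56.136, s₁=8.470, n₁=22
x̄₂=38.737, s₂=7.816, n₂=19
s_p² = [21·8.470² + 18·7.816²]/39 = 66.8276
SE = √(s_p²·(1/22+1/19)) = 2.5602
t = (56.136−38.737)/2.5602 = 6.7960
df = 39

test statistic = 6.796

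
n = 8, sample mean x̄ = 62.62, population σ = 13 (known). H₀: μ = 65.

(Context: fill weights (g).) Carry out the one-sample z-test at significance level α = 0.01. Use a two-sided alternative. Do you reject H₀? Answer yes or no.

SE = σ/√n = 13/√8 = 4.5962
z = (x̄−μ₀)/SE = (62.62−65)/4.5962 = -0.5178
p-value (two-sided) = 0.60458
At α=0.01: p ≥ α → fail to reject H₀

reject H₀: no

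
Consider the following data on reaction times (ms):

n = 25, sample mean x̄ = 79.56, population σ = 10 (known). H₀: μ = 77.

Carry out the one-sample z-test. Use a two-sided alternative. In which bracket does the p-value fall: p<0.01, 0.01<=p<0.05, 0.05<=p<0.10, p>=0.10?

SE = σ/√n = 10/√25 = 2.0000
z = (x̄−μ₀)/SE = (79.56−77)/2.0000 = 1.2800
p-value (two-sided) = 0.20055
→ bracket: p>=0.10

p-value bracket: p>=0.10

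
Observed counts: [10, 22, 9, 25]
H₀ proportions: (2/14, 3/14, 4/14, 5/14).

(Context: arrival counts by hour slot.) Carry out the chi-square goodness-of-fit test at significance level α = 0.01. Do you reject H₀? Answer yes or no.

reject H₀: no

n = 66; E_i = n·p_i = [9.43, 14.14, 18.86, 23.57]
χ² = (10−9.43)²/9.43 + (22−14.14)²/14.14 + (9−18.86)²/18.86 + (25−23.57)²/23.57 = 9.6389
df = 3
p-value (upper-tail) = 0.02190
At α=0.01: p ≥ α → fail to reject H₀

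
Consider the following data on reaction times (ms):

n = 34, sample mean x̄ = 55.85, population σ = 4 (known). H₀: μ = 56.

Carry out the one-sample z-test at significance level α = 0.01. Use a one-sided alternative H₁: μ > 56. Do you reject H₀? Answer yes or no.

reject H₀: no

SE = σ/√n = 4/√34 = 0.6860
z = (x̄−μ₀)/SE = (55.85−56)/0.6860 = -0.2187
p-value (one-sided, H₁ greater) = 0.58654
At α=0.01: p ≥ α → fail to reject H₀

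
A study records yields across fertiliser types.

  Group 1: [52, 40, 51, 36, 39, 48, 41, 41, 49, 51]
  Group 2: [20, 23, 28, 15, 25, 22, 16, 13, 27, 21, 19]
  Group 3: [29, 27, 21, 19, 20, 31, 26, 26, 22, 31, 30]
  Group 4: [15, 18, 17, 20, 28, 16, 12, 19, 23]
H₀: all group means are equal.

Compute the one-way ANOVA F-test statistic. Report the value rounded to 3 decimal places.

Group means [44.80, 20.82, 25.64, 18.67], grand mean 27.488
SSB = Σnᵢ(x̄ᵢ−x̄)² = 4224.462; SSW = ΣΣ(x−x̄ᵢ)² = 931.782
MSB = 4224.462/3 = 1408.1540; MSW = 931.782/37 = 25.1833
F = MSB/MSW = 55.9162
df = (3, 37)

test statistic = 55.916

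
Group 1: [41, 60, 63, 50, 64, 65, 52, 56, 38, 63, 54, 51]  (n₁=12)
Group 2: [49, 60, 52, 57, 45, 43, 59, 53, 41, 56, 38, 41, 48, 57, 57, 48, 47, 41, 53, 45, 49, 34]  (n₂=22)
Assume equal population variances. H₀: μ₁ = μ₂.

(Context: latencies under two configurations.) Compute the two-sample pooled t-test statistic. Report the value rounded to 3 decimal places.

test statistic = 2.115

x̄₁=54.750, s₁=8.895, n₁=12
x̄₂=48.773, s₂=7.283, n₂=22
s_p² = [11·8.895² + 21·7.283²]/32 = 62.0036
SE = √(s_p²·(1/12+1/22)) = 2.8258
t = (54.750−48.773)/2.8258 = 2.1152
df = 32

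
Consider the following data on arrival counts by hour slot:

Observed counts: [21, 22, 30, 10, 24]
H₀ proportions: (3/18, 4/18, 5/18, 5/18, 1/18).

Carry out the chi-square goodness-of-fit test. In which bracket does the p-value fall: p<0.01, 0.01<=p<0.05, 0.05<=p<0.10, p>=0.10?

n = 107; E_i = n·p_i = [17.83, 23.78, 29.72, 29.72, 5.94]
χ² = (21−17.83)²/17.83 + (22−23.78)²/23.78 + (30−29.72)²/29.72 + (10−29.72)²/29.72 + (24−5.94)²/5.94 = 68.6262
df = 4
p-value (upper-tail) = 0.00000
→ bracket: p<0.01

p-value bracket: p<0.01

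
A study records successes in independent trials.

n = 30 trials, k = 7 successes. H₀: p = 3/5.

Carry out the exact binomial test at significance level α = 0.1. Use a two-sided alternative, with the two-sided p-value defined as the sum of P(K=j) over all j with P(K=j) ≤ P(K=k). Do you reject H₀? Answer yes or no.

Exact binomial: n=30, k=7, p₀=3/5=0.6000
P(X=j) = C(n,j)·p₀^j·(1−p₀)^(n−j); p = Σ P(X=j) over j with P(X=j) ≤ P(X=7)
p-value (two-sided) = 0.00005
At α=0.1: p < α → reject H₀

reject H₀: yes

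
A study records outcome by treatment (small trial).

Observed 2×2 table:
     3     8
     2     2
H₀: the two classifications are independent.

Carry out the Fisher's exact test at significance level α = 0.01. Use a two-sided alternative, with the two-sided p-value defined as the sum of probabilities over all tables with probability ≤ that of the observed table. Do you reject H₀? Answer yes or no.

Margins: r₁=11, r₂=4, c₁=5, c₂=10, n=15
p_obs = C(11,3)·C(4,2)/C(15,5); sum pmf over tables with pmf ≤ p_obs
p-value (two-sided) = 0.56044
At α=0.01: p ≥ α → fail to reject H₀

reject H₀: no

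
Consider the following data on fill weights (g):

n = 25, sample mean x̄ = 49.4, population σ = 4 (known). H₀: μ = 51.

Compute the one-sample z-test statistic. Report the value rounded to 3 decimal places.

test statistic = -2.000

SE = σ/√n = 4/√25 = 0.8000
z = (x̄−μ₀)/SE = (49.4−51)/0.8000 = -2.0000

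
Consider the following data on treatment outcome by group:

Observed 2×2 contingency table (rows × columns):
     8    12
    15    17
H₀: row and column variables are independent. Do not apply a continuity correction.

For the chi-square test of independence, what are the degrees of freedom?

df = (r−1)(c−1) = (2−1)·(2−1) = 1

degrees of freedom = 1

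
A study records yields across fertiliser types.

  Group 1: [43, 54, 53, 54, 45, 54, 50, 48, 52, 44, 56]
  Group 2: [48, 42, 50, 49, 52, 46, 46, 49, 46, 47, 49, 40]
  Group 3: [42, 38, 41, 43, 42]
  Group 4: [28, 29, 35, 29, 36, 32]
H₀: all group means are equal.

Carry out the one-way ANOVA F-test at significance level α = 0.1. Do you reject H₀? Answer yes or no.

reject H₀: yes

Group means [50.27, 47.00, 41.20, 31.50], grand mean 44.471
SSB = Σnᵢ(x̄ᵢ−x̄)² = 1509.989; SSW = ΣΣ(x−x̄ᵢ)² = 406.482
MSB = 1509.989/3 = 503.3296; MSW = 406.482/30 = 13.5494
F = MSB/MSW = 37.1478
df = (3, 30)
p-value (upper-tail) = 0.00000
At α=0.1: p < α → reject H₀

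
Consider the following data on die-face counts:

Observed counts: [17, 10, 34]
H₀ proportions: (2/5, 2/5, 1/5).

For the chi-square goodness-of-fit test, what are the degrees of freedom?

degrees of freedom = 2

df = k − 1 = 3 − 1 = 2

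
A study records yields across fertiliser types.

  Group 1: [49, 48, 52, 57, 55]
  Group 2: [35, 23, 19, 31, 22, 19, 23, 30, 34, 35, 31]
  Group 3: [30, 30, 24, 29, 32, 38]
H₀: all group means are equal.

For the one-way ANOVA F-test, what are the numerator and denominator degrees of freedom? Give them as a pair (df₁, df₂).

k = 3 groups, N = 22 total
df = (k−1, N−k) = (3−1, 22−3) = (2, 19)

degrees of freedom = [2, 19]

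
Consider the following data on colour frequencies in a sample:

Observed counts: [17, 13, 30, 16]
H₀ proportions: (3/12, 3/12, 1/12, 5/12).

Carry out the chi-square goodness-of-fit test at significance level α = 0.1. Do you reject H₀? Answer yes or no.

reject H₀: yes

n = 76; E_i = n·p_i = [19.00, 19.00, 6.33, 31.67]
χ² = (17−19.00)²/19.00 + (13−19.00)²/19.00 + (30−6.33)²/6.33 + (16−31.67)²/31.67 = 98.2947
df = 3
p-value (upper-tail) = 0.00000
At α=0.1: p < α → reject H₀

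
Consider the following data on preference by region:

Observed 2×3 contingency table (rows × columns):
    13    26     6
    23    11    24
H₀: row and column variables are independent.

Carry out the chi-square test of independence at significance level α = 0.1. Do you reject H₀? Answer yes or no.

Row totals [45, 58], col totals [36, 37, 30], n=103
χ² = (13−15.73)²/15.73 + (26−16.17)²/16.17 + (6−13.11)²/13.11 + (23−20.27)²/20.27 + (11−20.83)²/20.83 + (24−16.89)²/16.89 = 18.3098
df = 2
p-value (upper-tail) = 0.00011
At α=0.1: p < α → reject H₀

reject H₀: yes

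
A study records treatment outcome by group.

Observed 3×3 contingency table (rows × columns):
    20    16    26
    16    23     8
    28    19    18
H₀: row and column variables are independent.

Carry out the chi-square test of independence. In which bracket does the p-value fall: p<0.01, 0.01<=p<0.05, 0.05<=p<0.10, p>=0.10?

Row totals [62, 47, 65], col totals [64, 58, 52], n=174
χ² = (20−22.80)²/22.80 + (16−20.67)²/20.67 + (26−18.53)²/18.53 + (16−17.29)²/17.29 + (23−15.67)²/15.67 + (8−14.05)²/14.05 + (28−23.91)²/23.91 + (19−21.67)²/21.67 + (18−19.43)²/19.43 = 11.6754
df = 4
p-value (upper-tail) = 0.01994
→ bracket: 0.01<=p<0.05

p-value bracket: 0.01<=p<0.05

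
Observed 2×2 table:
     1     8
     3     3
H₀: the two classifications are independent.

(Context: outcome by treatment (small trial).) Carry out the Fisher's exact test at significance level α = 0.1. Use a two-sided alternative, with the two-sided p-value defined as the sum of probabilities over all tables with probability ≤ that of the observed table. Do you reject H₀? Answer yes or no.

Margins: r₁=9, r₂=6, c₁=4, c₂=11, n=15
p_obs = C(9,1)·C(6,3)/C(15,4); sum pmf over tables with pmf ≤ p_obs
p-value (two-sided) = 0.23516
At α=0.1: p ≥ α → fail to reject H₀

reject H₀: no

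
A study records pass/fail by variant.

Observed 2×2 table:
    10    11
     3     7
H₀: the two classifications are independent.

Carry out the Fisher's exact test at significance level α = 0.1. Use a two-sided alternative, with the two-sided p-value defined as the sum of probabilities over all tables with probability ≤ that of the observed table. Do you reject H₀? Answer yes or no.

Margins: r₁=21, r₂=10, c₁=13, c₂=18, n=31
p_obs = C(21,10)·C(10,3)/C(31,13); sum pmf over tables with pmf ≤ p_obs
p-value (two-sided) = 0.45211
At α=0.1: p ≥ α → fail to reject H₀

reject H₀: no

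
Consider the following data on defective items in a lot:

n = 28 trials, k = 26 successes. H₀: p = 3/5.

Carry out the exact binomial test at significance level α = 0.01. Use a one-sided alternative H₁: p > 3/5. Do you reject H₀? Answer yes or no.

Exact binomial: n=28, k=26, p₀=3/5=0.6000
P(X≥26) from Σ C(n,i)·p₀^i·(1−p₀)^(n−i)
p-value (one-sided, H₁ greater) = 0.00012
At α=0.01: p < α → reject H₀

reject H₀: yes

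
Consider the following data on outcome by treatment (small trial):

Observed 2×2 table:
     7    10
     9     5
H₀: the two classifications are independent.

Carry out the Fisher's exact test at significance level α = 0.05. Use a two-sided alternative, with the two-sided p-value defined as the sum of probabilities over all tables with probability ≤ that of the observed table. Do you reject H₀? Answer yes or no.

reject H₀: no

Margins: r₁=17, r₂=14, c₁=16, c₂=15, n=31
p_obs = C(17,7)·C(14,9)/C(31,16); sum pmf over tables with pmf ≤ p_obs
p-value (two-sided) = 0.28516
At α=0.05: p ≥ α → fail to reject H₀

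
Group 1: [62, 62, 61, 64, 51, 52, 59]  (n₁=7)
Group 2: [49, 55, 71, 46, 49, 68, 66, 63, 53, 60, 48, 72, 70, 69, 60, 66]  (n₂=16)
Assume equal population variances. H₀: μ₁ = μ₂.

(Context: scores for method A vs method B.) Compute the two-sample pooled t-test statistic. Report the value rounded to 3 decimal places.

x̄₁=58.714, s₁=5.155, n₁=7
x̄₂=60.312, s₂=9.112, n₂=16
s_p² = [6·5.155² + 15·9.112²]/21 = 66.8984
SE = √(s_p²·(1/7+1/16)) = 3.7065
t = (58.714−60.312)/3.7065 = -0.4312
df = 21

test statistic = -0.431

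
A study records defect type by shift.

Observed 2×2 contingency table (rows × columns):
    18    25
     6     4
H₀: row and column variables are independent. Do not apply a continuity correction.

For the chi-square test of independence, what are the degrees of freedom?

df = (r−1)(c−1) = (2−1)·(2−1) = 1

degrees of freedom = 1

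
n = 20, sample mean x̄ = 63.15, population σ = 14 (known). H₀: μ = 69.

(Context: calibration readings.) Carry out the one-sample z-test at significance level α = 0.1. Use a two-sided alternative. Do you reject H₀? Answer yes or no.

SE = σ/√n = 14/√20 = 3.1305
z = (x̄−μ₀)/SE = (63.15−69)/3.1305 = -1.8687
p-value (two-sided) = 0.06166
At α=0.1: p < α → reject H₀

reject H₀: yes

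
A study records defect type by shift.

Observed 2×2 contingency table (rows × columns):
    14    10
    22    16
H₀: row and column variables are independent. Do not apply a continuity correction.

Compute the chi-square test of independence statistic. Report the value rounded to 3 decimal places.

Row totals [24, 38], col totals [36, 26], n=62
χ² = (14−13.94)²/13.94 + (10−10.06)²/10.06 + (22−22.06)²/22.06 + (16−15.94)²/15.94 = 0.0012
df = 1

test statistic = 0.001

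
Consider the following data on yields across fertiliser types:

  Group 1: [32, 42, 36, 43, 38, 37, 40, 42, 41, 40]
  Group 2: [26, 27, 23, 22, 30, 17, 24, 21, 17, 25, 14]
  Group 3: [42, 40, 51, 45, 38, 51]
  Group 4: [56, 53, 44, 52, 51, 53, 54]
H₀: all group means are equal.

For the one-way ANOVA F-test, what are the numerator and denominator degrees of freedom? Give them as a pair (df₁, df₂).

degrees of freedom = [3, 30]

k = 4 groups, N = 34 total
df = (k−1, N−k) = (4−1, 34−4) = (3, 30)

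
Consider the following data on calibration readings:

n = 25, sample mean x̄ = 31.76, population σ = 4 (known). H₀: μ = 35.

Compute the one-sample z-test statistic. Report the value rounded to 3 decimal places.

SE = σ/√n = 4/√25 = 0.8000
z = (x̄−μ₀)/SE = (31.76−35)/0.8000 = -4.0500

test statistic = -4.050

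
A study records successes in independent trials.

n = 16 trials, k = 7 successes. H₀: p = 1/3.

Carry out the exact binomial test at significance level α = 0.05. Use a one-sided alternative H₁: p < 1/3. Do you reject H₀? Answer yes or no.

reject H₀: no

Exact binomial: n=16, k=7, p₀=1/3=0.3333
P(X≤7) from Σ C(n,i)·p₀^i·(1−p₀)^(n−i)
p-value (one-sided, H₁ less) = 0.87350
At α=0.05: p ≥ α → fail to reject H₀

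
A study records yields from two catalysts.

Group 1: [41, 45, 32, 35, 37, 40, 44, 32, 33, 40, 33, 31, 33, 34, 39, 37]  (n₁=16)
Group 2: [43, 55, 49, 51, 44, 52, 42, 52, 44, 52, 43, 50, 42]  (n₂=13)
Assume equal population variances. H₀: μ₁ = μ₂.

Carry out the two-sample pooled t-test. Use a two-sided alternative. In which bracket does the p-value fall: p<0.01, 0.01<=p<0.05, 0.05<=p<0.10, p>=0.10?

x̄₁=36.625, s₁=4.440, n₁=16
x̄₂=47.615, s₂=4.682, n₂=13
s_p² = [15·4.440² + 12·4.682²]/27 = 20.6973
SE = √(s_p²·(1/16+1/13)) = 1.6987
t = (36.625−47.615)/1.6987 = -6.4698
df = 27
p-value (two-sided) = 0.00000
→ bracket: p<0.01

p-value bracket: p<0.01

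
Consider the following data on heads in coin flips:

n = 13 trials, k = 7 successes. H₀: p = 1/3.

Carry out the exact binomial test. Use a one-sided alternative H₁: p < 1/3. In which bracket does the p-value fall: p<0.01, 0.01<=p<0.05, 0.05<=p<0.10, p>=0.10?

Exact binomial: n=13, k=7, p₀=1/3=0.3333
P(X≤7) from Σ C(n,i)·p₀^i·(1−p₀)^(n−i)
p-value (one-sided, H₁ less) = 0.96535
→ bracket: p>=0.10

p-value bracket: p>=0.10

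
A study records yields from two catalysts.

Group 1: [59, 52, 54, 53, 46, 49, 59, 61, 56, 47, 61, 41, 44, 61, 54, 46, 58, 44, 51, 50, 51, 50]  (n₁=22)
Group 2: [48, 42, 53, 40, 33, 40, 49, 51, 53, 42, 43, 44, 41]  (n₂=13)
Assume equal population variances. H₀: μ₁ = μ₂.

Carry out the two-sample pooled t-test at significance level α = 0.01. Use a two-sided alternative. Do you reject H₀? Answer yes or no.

reject H₀: yes

x̄₁=52.136, s₁=6.042, n₁=22
x̄₂=44.538, s₂=5.911, n₂=13
s_p² = [21·6.042² + 12·5.911²]/33 = 35.9340
SE = √(s_p²·(1/22+1/13)) = 2.0970
t = (52.136−44.538)/2.0970 = 3.6232
df = 33
p-value (two-sided) = 0.00097
At α=0.01: p < α → reject H₀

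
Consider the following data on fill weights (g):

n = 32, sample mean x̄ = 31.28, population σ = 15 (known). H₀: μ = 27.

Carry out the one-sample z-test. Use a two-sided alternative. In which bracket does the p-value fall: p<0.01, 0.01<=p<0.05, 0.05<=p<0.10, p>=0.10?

p-value bracket: p>=0.10

SE = σ/√n = 15/√32 = 2.6517
z = (x̄−μ₀)/SE = (31.28−27)/2.6517 = 1.6141
p-value (two-sided) = 0.10651
→ bracket: p>=0.10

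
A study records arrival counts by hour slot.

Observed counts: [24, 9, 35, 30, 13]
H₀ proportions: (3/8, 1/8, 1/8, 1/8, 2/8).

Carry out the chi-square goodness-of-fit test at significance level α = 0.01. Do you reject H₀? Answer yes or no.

n = 111; E_i = n·p_i = [41.62, 13.88, 13.88, 13.88, 27.75]
χ² = (24−41.62)²/41.62 + (9−13.88)²/13.88 + (35−13.88)²/13.88 + (30−13.88)²/13.88 + (13−27.75)²/27.75 = 67.9189
df = 4
p-value (upper-tail) = 0.00000
At α=0.01: p < α → reject H₀

reject H₀: yes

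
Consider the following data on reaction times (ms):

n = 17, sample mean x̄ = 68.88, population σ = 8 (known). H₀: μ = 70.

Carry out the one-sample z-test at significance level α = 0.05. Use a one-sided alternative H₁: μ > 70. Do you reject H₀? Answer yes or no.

reject H₀: no

SE = σ/√n = 8/√17 = 1.9403
z = (x̄−μ₀)/SE = (68.88−70)/1.9403 = -0.5772
p-value (one-sided, H₁ greater) = 0.71811
At α=0.05: p ≥ α → fail to reject H₀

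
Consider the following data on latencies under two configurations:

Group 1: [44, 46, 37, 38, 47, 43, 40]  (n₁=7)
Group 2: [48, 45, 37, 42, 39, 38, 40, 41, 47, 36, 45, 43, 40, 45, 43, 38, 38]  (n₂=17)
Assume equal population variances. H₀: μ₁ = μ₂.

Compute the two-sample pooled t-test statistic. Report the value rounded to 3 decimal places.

x̄₁=42.143, s₁=3.891, n₁=7
x̄₂=41.471, s₂=3.642, n₂=17
s_p² = [6·3.891² + 16·3.642²]/22 = 13.7769
SE = √(s_p²·(1/7+1/17)) = 1.6669
t = (42.143−41.471)/1.6669 = 0.4033
df = 22

test statistic = 0.403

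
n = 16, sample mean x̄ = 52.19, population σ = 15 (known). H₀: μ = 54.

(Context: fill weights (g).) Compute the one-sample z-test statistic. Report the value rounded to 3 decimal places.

test statistic = -0.483

SE = σ/√n = 15/√16 = 3.7500
z = (x̄−μ₀)/SE = (52.19−54)/3.7500 = -0.4827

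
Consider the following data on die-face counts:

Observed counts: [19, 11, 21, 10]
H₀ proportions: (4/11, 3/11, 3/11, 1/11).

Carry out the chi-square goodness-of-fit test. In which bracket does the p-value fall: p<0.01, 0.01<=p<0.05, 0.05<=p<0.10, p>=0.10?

n = 61; E_i = n·p_i = [22.18, 16.64, 16.64, 5.55]
χ² = (19−22.18)²/22.18 + (11−16.64)²/16.64 + (21−16.64)²/16.64 + (10−5.55)²/5.55 = 7.0888
df = 3
p-value (upper-tail) = 0.06912
→ bracket: 0.05<=p<0.10

p-value bracket: 0.05<=p<0.10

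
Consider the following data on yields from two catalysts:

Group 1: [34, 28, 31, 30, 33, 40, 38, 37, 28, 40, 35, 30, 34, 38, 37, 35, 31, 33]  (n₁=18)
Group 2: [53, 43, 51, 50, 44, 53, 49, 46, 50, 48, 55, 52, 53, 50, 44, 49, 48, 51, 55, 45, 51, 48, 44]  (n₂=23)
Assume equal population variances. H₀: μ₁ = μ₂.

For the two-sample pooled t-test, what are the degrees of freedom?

degrees of freedom = 39

df = n₁ + n₂ − 2 = 18 + 23 − 2 = 39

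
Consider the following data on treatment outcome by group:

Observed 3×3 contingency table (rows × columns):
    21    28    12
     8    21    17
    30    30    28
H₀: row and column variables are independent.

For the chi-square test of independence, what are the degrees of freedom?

df = (r−1)(c−1) = (3−1)·(3−1) = 4

degrees of freedom = 4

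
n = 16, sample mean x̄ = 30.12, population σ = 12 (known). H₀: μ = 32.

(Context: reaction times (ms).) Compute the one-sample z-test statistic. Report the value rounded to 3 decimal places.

test statistic = -0.627

SE = σ/√n = 12/√16 = 3.0000
z = (x̄−μ₀)/SE = (30.12−32)/3.0000 = -0.6267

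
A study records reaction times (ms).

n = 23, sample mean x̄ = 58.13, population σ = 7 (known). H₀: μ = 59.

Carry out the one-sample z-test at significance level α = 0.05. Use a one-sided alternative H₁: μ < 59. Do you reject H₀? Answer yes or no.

SE = σ/√n = 7/√23 = 1.4596
z = (x̄−μ₀)/SE = (58.13−59)/1.4596 = -0.5961
p-value (one-sided, H₁ less) = 0.27557
At α=0.05: p ≥ α → fail to reject H₀

reject H₀: no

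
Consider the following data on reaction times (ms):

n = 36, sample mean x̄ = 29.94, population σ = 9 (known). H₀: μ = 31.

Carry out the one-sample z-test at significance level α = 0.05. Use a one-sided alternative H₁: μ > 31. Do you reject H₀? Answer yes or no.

SE = σ/√n = 9/√36 = 1.5000
z = (x̄−μ₀)/SE = (29.94−31)/1.5000 = -0.7067
p-value (one-sided, H₁ greater) = 0.76011
At α=0.05: p ≥ α → fail to reject H₀

reject H₀: no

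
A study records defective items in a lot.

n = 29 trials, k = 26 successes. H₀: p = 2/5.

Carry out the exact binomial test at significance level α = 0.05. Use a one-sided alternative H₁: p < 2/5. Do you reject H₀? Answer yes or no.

Exact binomial: n=29, k=26, p₀=2/5=0.4000
P(X≤26) from Σ C(n,i)·p₀^i·(1−p₀)^(n−i)
p-value (one-sided, H₁ less) = 1.00000
At α=0.05: p ≥ α → fail to reject H₀

reject H₀: no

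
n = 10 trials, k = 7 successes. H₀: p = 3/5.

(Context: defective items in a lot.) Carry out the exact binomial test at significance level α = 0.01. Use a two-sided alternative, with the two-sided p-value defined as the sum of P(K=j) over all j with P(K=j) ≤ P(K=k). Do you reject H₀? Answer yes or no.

Exact binomial: n=10, k=7, p₀=3/5=0.6000
P(X=j) = C(n,j)·p₀^j·(1−p₀)^(n−j); p = Σ P(X=j) over j with P(X=j) ≤ P(X=7)
p-value (two-sided) = 0.74918
At α=0.01: p ≥ α → fail to reject H₀

reject H₀: no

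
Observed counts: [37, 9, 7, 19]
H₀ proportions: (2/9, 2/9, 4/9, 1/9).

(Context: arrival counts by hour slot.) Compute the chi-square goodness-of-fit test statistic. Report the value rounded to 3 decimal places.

test statistic = 65.281

n = 72; E_i = n·p_i = [16.00, 16.00, 32.00, 8.00]
χ² = (37−16.00)²/16.00 + (9−16.00)²/16.00 + (7−32.00)²/32.00 + (19−8.00)²/8.00 = 65.2812
df = 3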